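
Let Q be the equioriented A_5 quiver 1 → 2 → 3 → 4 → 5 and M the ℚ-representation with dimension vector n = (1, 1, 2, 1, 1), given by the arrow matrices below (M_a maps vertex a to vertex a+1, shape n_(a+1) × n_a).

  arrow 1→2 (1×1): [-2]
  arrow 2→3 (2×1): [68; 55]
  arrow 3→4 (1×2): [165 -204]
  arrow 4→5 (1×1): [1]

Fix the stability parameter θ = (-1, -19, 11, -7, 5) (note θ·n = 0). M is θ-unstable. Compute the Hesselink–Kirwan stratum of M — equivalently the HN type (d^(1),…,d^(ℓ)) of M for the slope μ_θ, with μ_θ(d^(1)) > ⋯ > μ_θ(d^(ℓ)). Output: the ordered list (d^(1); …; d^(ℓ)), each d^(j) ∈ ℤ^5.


Interval decomposition of M: I[1,3], I[3,5].
HN type (ℓ=4): μ^(1)=11; μ^(2)=5; μ^(3)=2; μ^(4)=-10

((0, 0, 1, 0, 0); (0, 0, 0, 0, 1); (0, 0, 1, 1, 0); (1, 1, 0, 0, 0))


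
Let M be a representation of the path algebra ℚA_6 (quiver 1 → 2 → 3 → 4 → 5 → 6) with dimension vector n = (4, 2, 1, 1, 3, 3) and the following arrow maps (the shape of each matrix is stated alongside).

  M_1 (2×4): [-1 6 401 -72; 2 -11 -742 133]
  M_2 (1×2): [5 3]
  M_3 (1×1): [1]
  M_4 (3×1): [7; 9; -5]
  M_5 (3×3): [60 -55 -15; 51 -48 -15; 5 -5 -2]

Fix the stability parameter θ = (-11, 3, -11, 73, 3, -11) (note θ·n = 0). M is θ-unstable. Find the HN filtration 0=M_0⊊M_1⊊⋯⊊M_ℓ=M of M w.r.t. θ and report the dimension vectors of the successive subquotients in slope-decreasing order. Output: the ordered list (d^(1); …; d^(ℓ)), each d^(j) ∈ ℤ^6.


Interval decomposition of M: I[1,1]^2, I[1,2], I[1,5], I[5,6]^2, I[6,6].
HN type (ℓ=4): μ^(1)=38; μ^(2)=3; μ^(3)=-4; μ^(4)=-11

((0, 0, 0, 1, 1, 0); (0, 1, 0, 0, 0, 0); (0, 1, 1, 0, 2, 2); (4, 0, 0, 0, 0, 1))


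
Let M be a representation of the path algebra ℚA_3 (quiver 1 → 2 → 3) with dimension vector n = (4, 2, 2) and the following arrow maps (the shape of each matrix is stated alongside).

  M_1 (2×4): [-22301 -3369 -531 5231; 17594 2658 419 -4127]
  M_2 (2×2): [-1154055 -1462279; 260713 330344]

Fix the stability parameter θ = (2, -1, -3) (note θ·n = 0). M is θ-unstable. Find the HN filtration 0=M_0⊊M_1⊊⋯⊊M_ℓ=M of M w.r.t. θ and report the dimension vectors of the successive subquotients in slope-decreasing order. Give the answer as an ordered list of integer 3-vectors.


Via rank(M_{q-1}∘⋯∘M_p): M ≅ I[1,1]^2, I[1,3]^2.
μ_θ-semistable layers: μ^(1)=2; μ^(2)=-2/3

((2, 0, 0); (2, 2, 2))


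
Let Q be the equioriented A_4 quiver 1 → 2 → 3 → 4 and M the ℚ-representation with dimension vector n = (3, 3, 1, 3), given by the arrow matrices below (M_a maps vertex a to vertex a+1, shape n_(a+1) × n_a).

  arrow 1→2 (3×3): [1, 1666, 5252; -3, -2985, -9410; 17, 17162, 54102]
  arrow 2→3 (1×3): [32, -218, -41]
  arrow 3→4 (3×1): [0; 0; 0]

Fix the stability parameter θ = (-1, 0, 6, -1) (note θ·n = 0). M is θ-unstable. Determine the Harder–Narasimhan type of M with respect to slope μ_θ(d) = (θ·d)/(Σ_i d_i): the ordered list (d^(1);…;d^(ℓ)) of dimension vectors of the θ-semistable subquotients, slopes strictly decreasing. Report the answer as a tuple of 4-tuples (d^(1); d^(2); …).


Barcode: M ≅ I[1,2]^2, I[1,3], I[4,4]^3. HN layers by μ_θ (3 steps, strictly decreasing):
  μ^(1)=6; μ^(2)=0; μ^(3)=-1

((0, 0, 1, 0); (0, 3, 0, 0); (3, 0, 0, 3))


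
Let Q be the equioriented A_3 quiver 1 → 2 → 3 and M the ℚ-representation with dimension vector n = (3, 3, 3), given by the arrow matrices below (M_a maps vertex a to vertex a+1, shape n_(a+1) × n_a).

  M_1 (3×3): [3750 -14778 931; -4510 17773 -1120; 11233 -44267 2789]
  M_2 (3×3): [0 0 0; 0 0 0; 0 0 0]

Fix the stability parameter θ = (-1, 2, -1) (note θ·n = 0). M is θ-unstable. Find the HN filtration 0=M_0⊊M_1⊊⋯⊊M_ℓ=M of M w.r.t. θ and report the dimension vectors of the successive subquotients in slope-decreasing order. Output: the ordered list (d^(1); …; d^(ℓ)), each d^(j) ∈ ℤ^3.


Via rank(M_{q-1}∘⋯∘M_p): M ≅ I[1,2]^3, I[3,3]^3.
μ_θ-semistable layers: μ^(1)=2; μ^(2)=-1

((0, 3, 0); (3, 0, 3))


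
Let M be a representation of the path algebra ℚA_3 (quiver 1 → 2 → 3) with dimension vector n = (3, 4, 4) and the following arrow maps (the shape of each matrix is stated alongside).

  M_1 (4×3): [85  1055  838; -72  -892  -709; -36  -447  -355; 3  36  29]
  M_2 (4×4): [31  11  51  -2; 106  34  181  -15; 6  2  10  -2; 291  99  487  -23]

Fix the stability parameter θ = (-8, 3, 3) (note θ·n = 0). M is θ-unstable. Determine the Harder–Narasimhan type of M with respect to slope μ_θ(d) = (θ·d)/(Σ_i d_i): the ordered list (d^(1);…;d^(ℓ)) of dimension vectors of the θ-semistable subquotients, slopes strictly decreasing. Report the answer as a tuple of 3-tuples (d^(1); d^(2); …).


Via rank(M_{q-1}∘⋯∘M_p): M ≅ I[1,3]^3, I[2,3].
μ_θ-semistable layers: μ^(1)=3; μ^(2)=-8

((0, 4, 4); (3, 0, 0))


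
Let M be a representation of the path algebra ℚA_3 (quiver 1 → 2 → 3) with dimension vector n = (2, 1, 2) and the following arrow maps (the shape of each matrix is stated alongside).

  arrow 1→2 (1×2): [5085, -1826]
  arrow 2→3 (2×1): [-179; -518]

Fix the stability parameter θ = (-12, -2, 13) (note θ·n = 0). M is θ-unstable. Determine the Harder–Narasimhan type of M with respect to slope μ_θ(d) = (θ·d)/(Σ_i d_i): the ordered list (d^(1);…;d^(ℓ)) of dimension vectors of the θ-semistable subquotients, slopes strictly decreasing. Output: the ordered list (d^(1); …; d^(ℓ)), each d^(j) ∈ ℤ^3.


Via rank(M_{q-1}∘⋯∘M_p): M ≅ I[1,1], I[1,3], I[3,3].
μ_θ-semistable layers: μ^(1)=13; μ^(2)=-2; μ^(3)=-12

((0, 0, 2); (0, 1, 0); (2, 0, 0))


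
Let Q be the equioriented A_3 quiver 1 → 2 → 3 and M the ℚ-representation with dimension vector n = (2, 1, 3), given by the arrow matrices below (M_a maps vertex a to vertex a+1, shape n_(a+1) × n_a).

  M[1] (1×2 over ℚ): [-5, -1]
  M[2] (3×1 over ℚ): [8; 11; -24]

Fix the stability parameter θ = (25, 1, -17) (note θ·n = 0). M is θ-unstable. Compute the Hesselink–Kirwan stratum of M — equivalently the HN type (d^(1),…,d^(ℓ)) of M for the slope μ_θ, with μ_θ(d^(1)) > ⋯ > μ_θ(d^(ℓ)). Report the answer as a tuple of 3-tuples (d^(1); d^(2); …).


Barcode: M ≅ I[1,1], I[1,3], I[3,3]^2. HN layers by μ_θ (3 steps, strictly decreasing):
  μ^(1)=25; μ^(2)=3; μ^(3)=-17

((1, 0, 0); (1, 1, 1); (0, 0, 2))


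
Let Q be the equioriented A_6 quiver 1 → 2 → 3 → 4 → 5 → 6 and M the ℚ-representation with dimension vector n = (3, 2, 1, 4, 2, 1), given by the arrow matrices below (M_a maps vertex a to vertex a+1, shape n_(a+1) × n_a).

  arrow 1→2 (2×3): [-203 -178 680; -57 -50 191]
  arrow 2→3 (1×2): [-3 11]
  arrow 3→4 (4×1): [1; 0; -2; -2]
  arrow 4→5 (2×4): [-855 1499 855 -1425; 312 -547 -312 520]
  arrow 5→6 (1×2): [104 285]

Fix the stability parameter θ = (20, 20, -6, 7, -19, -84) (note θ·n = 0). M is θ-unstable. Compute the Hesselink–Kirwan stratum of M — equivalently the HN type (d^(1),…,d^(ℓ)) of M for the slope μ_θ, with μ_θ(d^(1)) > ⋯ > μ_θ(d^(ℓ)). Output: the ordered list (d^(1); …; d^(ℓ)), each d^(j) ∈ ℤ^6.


Barcode: M ≅ I[1,1], I[1,2], I[1,5], I[4,4]^2, I[4,6]. HN layers by μ_θ (4 steps, strictly decreasing):
  μ^(1)=20; μ^(2)=7; μ^(3)=22/5; μ^(4)=-32

((2, 1, 0, 0, 0, 0); (0, 0, 0, 2, 0, 0); (1, 1, 1, 1, 1, 0); (0, 0, 0, 1, 1, 1))


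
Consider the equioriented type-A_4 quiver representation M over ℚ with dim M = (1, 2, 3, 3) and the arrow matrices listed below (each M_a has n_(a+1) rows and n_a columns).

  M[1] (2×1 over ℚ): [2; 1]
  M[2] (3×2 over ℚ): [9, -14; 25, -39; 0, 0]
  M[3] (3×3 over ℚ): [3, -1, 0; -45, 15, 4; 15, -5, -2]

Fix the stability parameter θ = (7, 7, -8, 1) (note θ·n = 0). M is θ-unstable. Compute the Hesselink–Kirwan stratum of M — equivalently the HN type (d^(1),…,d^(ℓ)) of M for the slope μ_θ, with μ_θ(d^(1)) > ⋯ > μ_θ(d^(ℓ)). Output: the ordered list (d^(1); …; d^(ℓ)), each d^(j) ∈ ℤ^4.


Barcode: M ≅ I[1,4], I[2,3], I[3,4], I[4,4]. HN layers by μ_θ (4 steps, strictly decreasing):
  μ^(1)=7/4; μ^(2)=1; μ^(3)=-1/2; μ^(4)=-8

((1, 1, 1, 1); (0, 0, 0, 2); (0, 1, 1, 0); (0, 0, 1, 0))


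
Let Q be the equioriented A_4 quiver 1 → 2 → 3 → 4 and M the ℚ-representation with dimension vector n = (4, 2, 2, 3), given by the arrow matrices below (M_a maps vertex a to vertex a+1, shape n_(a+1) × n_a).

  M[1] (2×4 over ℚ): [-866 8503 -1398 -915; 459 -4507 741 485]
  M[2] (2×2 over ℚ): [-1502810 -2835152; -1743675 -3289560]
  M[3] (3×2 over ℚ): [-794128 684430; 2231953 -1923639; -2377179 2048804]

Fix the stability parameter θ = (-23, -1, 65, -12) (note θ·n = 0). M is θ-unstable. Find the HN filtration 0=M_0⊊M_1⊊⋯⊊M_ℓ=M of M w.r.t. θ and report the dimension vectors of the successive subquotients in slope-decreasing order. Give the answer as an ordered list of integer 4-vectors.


Interval decomposition of M: I[1,1]^2, I[1,2], I[1,4], I[3,4], I[4,4].
HN type (ℓ=4): μ^(1)=53/2; μ^(2)=-1; μ^(3)=-12; μ^(4)=-23

((0, 0, 2, 2); (0, 2, 0, 0); (0, 0, 0, 1); (4, 0, 0, 0))


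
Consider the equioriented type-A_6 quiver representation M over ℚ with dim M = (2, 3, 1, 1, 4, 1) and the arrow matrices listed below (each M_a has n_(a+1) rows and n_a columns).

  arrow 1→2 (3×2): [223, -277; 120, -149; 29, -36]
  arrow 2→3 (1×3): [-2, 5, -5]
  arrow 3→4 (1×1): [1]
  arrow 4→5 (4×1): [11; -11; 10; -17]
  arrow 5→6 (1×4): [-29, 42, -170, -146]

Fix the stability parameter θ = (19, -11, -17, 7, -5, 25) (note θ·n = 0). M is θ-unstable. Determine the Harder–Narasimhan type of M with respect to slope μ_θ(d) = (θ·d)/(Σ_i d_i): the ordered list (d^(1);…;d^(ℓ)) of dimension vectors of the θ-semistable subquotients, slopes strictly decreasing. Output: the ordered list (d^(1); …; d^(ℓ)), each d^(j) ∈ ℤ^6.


Barcode: M ≅ I[1,2], I[1,6], I[2,2], I[5,5]^3. HN layers by μ_θ (6 steps, strictly decreasing):
  μ^(1)=25; μ^(2)=4; μ^(3)=1; μ^(4)=-3; μ^(5)=-5; μ^(6)=-11

((0, 0, 0, 0, 0, 1); (1, 1, 0, 0, 0, 0); (0, 0, 0, 1, 1, 0); (1, 1, 1, 0, 0, 0); (0, 0, 0, 0, 3, 0); (0, 1, 0, 0, 0, 0))


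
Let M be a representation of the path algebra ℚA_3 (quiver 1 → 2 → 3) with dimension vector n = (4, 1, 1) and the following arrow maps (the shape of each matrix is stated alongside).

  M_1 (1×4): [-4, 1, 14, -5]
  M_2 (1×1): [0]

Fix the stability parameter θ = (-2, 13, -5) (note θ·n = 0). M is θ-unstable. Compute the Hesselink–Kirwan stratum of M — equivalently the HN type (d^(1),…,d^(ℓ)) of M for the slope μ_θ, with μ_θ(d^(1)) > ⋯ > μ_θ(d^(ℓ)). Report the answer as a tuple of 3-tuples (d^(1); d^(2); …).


Via rank(M_{q-1}∘⋯∘M_p): M ≅ I[1,1]^3, I[1,2], I[3,3].
μ_θ-semistable layers: μ^(1)=13; μ^(2)=-2; μ^(3)=-5

((0, 1, 0); (4, 0, 0); (0, 0, 1))


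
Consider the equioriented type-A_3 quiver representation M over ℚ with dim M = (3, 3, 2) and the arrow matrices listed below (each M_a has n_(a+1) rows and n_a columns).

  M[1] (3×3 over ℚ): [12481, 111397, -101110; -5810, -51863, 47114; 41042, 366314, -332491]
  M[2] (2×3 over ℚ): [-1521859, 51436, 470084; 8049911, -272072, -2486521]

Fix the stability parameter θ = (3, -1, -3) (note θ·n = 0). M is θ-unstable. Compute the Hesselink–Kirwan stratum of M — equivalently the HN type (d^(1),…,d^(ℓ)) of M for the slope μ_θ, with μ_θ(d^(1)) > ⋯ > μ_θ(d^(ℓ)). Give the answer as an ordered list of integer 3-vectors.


Via rank(M_{q-1}∘⋯∘M_p): M ≅ I[1,2], I[1,3]^2.
μ_θ-semistable layers: μ^(1)=1; μ^(2)=-1/3

((1, 1, 0); (2, 2, 2))


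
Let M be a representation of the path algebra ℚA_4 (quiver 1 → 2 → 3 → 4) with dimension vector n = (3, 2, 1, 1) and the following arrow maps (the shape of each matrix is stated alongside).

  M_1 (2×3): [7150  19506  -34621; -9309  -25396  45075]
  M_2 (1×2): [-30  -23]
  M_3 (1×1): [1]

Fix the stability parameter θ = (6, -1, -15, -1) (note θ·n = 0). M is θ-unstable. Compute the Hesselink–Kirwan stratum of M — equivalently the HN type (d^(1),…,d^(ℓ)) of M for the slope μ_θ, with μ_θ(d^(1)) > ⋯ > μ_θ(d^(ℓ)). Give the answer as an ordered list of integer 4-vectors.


Barcode: M ≅ I[1,1], I[1,2], I[1,4]. HN layers by μ_θ (4 steps, strictly decreasing):
  μ^(1)=6; μ^(2)=5/2; μ^(3)=-1; μ^(4)=-10/3

((1, 0, 0, 0); (1, 1, 0, 0); (0, 0, 0, 1); (1, 1, 1, 0))


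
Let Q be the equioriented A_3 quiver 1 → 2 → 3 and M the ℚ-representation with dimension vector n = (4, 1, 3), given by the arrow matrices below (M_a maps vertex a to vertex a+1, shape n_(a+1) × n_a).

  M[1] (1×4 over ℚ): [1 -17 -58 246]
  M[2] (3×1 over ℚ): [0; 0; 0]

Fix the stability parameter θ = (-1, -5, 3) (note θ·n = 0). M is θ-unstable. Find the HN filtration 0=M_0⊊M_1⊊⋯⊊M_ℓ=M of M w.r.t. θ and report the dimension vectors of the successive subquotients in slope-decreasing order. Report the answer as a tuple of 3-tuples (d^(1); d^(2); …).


Barcode: M ≅ I[1,1]^3, I[1,2], I[3,3]^3. HN layers by μ_θ (3 steps, strictly decreasing):
  μ^(1)=3; μ^(2)=-1; μ^(3)=-3

((0, 0, 3); (3, 0, 0); (1, 1, 0))


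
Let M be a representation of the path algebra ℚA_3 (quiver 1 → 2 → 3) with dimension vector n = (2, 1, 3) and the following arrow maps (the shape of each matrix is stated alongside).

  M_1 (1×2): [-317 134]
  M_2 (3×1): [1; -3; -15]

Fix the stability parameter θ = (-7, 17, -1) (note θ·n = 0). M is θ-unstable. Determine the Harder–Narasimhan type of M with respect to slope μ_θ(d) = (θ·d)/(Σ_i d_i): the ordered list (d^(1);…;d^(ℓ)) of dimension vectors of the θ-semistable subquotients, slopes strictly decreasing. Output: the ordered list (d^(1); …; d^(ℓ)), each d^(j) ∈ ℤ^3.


Barcode: M ≅ I[1,1], I[1,3], I[3,3]^2. HN layers by μ_θ (3 steps, strictly decreasing):
  μ^(1)=8; μ^(2)=-1; μ^(3)=-7

((0, 1, 1); (0, 0, 2); (2, 0, 0))


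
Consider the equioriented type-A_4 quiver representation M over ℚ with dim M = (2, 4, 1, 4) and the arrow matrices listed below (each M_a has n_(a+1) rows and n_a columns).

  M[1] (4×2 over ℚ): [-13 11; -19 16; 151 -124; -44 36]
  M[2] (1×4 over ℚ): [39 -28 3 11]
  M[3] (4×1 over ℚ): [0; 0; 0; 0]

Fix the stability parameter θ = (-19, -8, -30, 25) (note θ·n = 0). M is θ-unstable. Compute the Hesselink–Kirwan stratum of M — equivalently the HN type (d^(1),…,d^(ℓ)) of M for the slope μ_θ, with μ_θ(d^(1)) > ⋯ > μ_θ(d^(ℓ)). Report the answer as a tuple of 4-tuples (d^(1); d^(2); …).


Barcode: M ≅ I[1,2], I[1,3], I[2,2]^2, I[4,4]^4. HN layers by μ_θ (3 steps, strictly decreasing):
  μ^(1)=25; μ^(2)=-8; μ^(3)=-19

((0, 0, 0, 4); (0, 3, 0, 0); (2, 1, 1, 0))


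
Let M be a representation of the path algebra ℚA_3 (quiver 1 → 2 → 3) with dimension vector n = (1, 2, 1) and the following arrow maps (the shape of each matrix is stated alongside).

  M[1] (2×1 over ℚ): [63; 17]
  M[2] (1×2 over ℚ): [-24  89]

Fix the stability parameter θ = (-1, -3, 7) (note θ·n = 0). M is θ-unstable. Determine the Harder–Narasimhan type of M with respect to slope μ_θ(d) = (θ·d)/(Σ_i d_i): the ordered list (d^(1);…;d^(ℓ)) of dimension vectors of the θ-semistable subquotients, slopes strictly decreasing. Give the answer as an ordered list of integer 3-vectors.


Barcode: M ≅ I[1,3], I[2,2]. HN layers by μ_θ (3 steps, strictly decreasing):
  μ^(1)=7; μ^(2)=-2; μ^(3)=-3

((0, 0, 1); (1, 1, 0); (0, 1, 0))


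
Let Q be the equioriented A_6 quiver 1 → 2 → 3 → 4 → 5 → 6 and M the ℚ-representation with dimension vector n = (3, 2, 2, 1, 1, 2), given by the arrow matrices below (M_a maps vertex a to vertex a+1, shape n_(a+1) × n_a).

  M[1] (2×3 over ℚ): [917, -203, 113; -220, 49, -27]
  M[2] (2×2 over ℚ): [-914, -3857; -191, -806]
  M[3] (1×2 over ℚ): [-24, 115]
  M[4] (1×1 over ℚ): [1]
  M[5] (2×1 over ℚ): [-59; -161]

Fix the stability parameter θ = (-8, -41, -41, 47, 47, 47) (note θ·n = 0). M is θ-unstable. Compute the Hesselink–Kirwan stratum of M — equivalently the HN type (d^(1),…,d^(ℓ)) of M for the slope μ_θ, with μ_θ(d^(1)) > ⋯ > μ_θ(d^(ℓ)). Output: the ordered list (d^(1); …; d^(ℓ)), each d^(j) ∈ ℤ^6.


Via rank(M_{q-1}∘⋯∘M_p): M ≅ I[1,1], I[1,3], I[1,6], I[6,6].
μ_θ-semistable layers: μ^(1)=47; μ^(2)=-8; μ^(3)=-30

((0, 0, 0, 1, 1, 2); (1, 0, 0, 0, 0, 0); (2, 2, 2, 0, 0, 0))


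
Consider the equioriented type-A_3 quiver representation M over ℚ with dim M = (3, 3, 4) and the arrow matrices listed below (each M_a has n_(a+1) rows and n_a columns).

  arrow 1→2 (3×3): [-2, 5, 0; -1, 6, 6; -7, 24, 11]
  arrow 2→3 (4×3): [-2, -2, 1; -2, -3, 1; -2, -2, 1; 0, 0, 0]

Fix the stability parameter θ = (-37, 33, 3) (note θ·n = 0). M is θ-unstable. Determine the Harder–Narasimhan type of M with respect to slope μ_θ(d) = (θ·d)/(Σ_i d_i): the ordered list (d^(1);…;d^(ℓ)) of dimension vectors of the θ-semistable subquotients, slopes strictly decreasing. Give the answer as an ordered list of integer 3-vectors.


Interval decomposition of M: I[1,2], I[1,3]^2, I[3,3]^2.
HN type (ℓ=4): μ^(1)=33; μ^(2)=18; μ^(3)=3; μ^(4)=-37

((0, 1, 0); (0, 2, 2); (0, 0, 2); (3, 0, 0))


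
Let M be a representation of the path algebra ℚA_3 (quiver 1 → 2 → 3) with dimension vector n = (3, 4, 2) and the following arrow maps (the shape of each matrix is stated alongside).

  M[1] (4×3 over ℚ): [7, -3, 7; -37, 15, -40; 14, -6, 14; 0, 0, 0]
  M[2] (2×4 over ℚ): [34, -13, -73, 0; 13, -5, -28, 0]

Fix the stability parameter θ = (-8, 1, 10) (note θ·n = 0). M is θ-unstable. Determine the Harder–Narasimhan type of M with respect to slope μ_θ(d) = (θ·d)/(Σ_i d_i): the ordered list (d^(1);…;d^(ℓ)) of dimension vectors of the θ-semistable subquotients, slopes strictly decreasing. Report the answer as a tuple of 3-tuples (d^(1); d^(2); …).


Barcode: M ≅ I[1,1], I[1,3]^2, I[2,2]^2. HN layers by μ_θ (3 steps, strictly decreasing):
  μ^(1)=10; μ^(2)=1; μ^(3)=-8

((0, 0, 2); (0, 4, 0); (3, 0, 0))


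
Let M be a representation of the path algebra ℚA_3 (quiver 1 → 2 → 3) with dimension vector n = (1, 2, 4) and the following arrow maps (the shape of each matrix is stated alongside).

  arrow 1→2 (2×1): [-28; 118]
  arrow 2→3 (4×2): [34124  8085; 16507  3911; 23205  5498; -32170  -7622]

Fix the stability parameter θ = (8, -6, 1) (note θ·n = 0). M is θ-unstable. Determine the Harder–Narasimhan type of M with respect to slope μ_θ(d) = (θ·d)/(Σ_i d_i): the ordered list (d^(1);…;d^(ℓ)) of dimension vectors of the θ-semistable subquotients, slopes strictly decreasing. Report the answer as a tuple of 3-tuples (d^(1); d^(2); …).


Barcode: M ≅ I[1,3], I[2,3], I[3,3]^2. HN layers by μ_θ (2 steps, strictly decreasing):
  μ^(1)=1; μ^(2)=-6

((1, 1, 4); (0, 1, 0))


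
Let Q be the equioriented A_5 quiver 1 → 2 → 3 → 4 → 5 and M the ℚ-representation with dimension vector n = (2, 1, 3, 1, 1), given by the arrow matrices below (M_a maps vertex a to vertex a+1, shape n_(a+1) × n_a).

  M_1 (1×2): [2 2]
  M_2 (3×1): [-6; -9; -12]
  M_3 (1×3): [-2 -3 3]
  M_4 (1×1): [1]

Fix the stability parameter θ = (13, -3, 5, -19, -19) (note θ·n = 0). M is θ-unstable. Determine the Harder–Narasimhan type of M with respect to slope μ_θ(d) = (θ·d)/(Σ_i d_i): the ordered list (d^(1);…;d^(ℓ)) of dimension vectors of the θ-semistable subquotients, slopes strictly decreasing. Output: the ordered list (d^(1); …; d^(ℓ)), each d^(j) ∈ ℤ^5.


Via rank(M_{q-1}∘⋯∘M_p): M ≅ I[1,1], I[1,5], I[3,3]^2.
μ_θ-semistable layers: μ^(1)=13; μ^(2)=5; μ^(3)=-23/5

((1, 0, 0, 0, 0); (0, 0, 2, 0, 0); (1, 1, 1, 1, 1))


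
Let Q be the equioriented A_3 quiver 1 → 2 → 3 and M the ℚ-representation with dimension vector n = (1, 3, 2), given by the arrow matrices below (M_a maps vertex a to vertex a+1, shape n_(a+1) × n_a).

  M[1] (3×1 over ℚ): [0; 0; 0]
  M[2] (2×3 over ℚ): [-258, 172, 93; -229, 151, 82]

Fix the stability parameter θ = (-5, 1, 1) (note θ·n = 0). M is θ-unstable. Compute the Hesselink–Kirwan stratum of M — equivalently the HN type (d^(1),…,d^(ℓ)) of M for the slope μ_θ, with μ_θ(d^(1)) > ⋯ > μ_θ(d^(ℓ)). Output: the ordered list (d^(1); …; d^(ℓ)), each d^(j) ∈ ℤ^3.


Interval decomposition of M: I[1,1], I[2,2], I[2,3]^2.
HN type (ℓ=2): μ^(1)=1; μ^(2)=-5

((0, 3, 2); (1, 0, 0))


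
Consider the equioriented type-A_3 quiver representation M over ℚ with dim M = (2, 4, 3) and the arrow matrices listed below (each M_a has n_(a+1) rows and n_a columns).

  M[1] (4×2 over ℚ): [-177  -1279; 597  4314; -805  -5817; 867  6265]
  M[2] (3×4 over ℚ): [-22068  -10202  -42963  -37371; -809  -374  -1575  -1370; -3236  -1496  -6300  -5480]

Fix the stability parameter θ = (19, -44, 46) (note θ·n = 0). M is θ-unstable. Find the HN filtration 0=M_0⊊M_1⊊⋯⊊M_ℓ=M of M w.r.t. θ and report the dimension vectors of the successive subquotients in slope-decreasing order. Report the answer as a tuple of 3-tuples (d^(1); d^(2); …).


Via rank(M_{q-1}∘⋯∘M_p): M ≅ I[1,2]^2, I[2,3]^2, I[3,3].
μ_θ-semistable layers: μ^(1)=46; μ^(2)=-25/2; μ^(3)=-44

((0, 0, 3); (2, 2, 0); (0, 2, 0))


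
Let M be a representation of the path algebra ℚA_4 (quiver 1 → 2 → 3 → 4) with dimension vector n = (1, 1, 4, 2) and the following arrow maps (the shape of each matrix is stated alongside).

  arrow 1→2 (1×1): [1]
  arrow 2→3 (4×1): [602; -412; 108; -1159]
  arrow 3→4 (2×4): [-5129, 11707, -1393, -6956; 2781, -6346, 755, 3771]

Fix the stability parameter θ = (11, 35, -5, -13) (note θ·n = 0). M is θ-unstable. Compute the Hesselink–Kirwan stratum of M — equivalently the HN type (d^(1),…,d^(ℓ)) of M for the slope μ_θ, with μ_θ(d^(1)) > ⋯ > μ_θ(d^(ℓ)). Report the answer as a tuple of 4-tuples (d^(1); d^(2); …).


Interval decomposition of M: I[1,4], I[3,3]^2, I[3,4].
HN type (ℓ=3): μ^(1)=7; μ^(2)=-5; μ^(3)=-9

((1, 1, 1, 1); (0, 0, 2, 0); (0, 0, 1, 1))


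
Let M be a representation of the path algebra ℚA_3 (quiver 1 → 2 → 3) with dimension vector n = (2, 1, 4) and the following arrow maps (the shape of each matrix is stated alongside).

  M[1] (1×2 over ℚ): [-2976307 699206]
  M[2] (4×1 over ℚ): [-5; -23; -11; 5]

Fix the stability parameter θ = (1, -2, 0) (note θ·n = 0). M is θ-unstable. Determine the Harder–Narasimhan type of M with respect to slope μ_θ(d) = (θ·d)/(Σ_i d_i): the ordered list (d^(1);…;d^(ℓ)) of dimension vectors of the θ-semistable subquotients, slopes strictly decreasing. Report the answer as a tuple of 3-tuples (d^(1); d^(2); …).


Via rank(M_{q-1}∘⋯∘M_p): M ≅ I[1,1], I[1,3], I[3,3]^3.
μ_θ-semistable layers: μ^(1)=1; μ^(2)=0; μ^(3)=-1/2

((1, 0, 0); (0, 0, 4); (1, 1, 0))


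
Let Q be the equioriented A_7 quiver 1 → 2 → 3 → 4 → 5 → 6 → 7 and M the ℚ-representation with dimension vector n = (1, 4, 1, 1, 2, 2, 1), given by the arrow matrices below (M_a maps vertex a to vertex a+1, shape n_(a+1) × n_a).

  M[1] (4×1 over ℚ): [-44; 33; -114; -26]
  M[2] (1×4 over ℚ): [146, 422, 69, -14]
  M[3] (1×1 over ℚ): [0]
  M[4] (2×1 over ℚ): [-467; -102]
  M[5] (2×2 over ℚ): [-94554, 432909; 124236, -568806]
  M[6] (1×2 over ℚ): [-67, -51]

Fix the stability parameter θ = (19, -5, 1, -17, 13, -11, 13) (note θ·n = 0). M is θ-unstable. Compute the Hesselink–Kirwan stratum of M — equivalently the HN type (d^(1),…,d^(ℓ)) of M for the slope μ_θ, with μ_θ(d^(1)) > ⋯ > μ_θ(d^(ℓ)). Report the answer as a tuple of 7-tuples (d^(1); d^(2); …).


Interval decomposition of M: I[1,2], I[2,2]^2, I[2,3], I[4,5], I[5,7], I[6,6].
HN type (ℓ=6): μ^(1)=13; μ^(2)=7; μ^(3)=1; μ^(4)=-5; μ^(5)=-11; μ^(6)=-17

((0, 0, 0, 0, 1, 0, 1); (1, 1, 0, 0, 0, 0, 0); (0, 0, 1, 0, 1, 1, 0); (0, 3, 0, 0, 0, 0, 0); (0, 0, 0, 0, 0, 1, 0); (0, 0, 0, 1, 0, 0, 0))


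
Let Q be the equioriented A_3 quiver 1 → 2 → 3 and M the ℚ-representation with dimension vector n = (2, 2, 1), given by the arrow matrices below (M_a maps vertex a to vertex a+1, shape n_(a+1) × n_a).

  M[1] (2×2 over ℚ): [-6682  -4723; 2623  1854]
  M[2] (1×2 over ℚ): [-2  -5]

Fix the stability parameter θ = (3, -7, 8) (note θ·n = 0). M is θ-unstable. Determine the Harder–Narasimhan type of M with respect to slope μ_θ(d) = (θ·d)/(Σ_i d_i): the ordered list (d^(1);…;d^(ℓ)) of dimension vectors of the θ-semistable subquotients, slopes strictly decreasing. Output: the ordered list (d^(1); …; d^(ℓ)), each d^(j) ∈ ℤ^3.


Via rank(M_{q-1}∘⋯∘M_p): M ≅ I[1,2], I[1,3].
μ_θ-semistable layers: μ^(1)=8; μ^(2)=-2

((0, 0, 1); (2, 2, 0))


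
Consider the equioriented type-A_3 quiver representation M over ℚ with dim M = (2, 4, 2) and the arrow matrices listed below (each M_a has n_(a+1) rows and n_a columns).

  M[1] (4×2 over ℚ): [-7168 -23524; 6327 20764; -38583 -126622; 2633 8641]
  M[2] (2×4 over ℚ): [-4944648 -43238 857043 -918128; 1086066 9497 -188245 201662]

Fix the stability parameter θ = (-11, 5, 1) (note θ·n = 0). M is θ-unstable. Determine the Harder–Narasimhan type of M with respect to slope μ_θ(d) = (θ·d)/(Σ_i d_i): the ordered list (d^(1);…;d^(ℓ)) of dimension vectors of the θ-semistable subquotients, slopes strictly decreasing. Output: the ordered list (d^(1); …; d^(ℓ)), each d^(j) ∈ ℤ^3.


Via rank(M_{q-1}∘⋯∘M_p): M ≅ I[1,3]^2, I[2,2]^2.
μ_θ-semistable layers: μ^(1)=5; μ^(2)=3; μ^(3)=-11

((0, 2, 0); (0, 2, 2); (2, 0, 0))


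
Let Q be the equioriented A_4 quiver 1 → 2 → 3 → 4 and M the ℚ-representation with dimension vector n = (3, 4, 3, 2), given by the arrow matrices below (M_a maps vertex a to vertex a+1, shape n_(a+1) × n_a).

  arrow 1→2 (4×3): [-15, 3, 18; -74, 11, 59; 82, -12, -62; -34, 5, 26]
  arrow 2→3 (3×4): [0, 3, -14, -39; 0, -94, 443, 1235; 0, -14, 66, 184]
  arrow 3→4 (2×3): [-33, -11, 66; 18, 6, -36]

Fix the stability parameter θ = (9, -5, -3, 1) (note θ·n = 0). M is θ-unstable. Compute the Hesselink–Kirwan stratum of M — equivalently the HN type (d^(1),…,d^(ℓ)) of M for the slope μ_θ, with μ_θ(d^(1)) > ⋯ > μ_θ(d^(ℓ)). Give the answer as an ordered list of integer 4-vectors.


Barcode: M ≅ I[1,2], I[1,3], I[1,4], I[2,2], I[3,3], I[4,4]. HN layers by μ_θ (5 steps, strictly decreasing):
  μ^(1)=2; μ^(2)=1; μ^(3)=1/3; μ^(4)=-3; μ^(5)=-5

((1, 1, 0, 0); (0, 0, 0, 2); (2, 2, 2, 0); (0, 0, 1, 0); (0, 1, 0, 0))


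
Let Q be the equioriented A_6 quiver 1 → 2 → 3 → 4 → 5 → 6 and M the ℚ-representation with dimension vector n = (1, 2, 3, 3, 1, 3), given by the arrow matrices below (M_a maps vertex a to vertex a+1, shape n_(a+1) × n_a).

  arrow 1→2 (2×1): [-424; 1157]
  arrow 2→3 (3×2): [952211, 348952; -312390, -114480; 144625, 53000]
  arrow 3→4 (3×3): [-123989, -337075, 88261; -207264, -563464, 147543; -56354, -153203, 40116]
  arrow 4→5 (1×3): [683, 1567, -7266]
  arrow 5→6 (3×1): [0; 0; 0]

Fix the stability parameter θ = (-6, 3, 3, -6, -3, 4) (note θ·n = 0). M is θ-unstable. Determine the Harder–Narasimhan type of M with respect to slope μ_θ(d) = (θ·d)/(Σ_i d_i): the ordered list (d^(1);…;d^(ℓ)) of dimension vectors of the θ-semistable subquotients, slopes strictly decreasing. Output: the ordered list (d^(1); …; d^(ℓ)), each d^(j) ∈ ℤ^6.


Interval decomposition of M: I[1,2], I[2,5], I[3,4]^2, I[6,6]^3.
HN type (ℓ=5): μ^(1)=4; μ^(2)=3; μ^(3)=-3/4; μ^(4)=-3/2; μ^(5)=-6

((0, 0, 0, 0, 0, 3); (0, 1, 0, 0, 0, 0); (0, 1, 1, 1, 1, 0); (0, 0, 2, 2, 0, 0); (1, 0, 0, 0, 0, 0))


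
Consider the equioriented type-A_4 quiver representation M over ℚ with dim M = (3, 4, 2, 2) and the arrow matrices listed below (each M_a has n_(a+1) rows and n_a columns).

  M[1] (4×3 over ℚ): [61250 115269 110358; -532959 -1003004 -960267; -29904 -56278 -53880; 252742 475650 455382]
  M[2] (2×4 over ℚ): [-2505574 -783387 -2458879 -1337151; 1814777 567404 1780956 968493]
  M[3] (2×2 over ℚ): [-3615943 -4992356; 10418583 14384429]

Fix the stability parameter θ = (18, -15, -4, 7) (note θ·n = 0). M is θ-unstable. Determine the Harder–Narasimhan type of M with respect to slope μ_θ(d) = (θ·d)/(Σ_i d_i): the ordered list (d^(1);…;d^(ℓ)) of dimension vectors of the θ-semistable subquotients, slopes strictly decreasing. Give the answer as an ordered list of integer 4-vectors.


Barcode: M ≅ I[1,1], I[1,4]^2, I[2,2]^2. HN layers by μ_θ (4 steps, strictly decreasing):
  μ^(1)=18; μ^(2)=7; μ^(3)=-1/3; μ^(4)=-15

((1, 0, 0, 0); (0, 0, 0, 2); (2, 2, 2, 0); (0, 2, 0, 0))


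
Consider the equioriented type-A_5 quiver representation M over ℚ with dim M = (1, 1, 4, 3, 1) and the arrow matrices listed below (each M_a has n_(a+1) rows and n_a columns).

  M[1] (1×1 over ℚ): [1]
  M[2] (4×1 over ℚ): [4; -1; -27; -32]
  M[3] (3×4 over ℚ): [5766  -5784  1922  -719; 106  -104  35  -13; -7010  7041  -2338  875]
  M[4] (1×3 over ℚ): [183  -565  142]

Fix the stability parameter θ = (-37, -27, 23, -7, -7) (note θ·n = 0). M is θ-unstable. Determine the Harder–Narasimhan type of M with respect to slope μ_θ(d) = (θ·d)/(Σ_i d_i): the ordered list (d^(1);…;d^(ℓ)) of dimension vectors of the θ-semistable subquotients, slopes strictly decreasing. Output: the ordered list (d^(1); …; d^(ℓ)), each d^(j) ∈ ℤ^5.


Barcode: M ≅ I[1,5], I[3,3], I[3,4]^2. HN layers by μ_θ (5 steps, strictly decreasing):
  μ^(1)=23; μ^(2)=8; μ^(3)=3; μ^(4)=-27; μ^(5)=-37

((0, 0, 1, 0, 0); (0, 0, 2, 2, 0); (0, 0, 1, 1, 1); (0, 1, 0, 0, 0); (1, 0, 0, 0, 0))


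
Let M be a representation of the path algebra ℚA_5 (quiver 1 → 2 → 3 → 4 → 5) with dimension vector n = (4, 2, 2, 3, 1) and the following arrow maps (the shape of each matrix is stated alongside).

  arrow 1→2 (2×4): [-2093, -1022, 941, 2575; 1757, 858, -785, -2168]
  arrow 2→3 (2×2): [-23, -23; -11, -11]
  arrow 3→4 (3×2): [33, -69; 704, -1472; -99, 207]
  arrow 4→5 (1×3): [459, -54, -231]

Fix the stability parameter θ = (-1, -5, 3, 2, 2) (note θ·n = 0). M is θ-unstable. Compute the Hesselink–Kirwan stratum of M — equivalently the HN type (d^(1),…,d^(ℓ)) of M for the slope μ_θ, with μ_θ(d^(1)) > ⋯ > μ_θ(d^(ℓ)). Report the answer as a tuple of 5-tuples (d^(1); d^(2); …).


Barcode: M ≅ I[1,1]^2, I[1,2], I[1,3], I[3,4], I[4,4], I[4,5]. HN layers by μ_θ (5 steps, strictly decreasing):
  μ^(1)=3; μ^(2)=5/2; μ^(3)=2; μ^(4)=-1; μ^(5)=-3

((0, 0, 1, 0, 0); (0, 0, 1, 1, 0); (0, 0, 0, 2, 1); (2, 0, 0, 0, 0); (2, 2, 0, 0, 0))


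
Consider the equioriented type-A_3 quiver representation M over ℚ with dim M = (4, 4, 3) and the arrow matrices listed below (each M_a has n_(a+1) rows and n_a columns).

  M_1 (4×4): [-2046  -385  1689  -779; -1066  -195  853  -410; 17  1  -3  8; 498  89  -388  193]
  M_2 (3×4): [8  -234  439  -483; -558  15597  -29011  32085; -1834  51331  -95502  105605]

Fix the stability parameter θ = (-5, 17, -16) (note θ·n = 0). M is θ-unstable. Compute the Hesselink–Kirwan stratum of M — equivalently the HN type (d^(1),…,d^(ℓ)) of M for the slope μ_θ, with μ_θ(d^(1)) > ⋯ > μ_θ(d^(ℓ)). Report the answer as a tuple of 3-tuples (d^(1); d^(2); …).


Barcode: M ≅ I[1,2], I[1,3]^3. HN layers by μ_θ (3 steps, strictly decreasing):
  μ^(1)=17; μ^(2)=1/2; μ^(3)=-5

((0, 1, 0); (0, 3, 3); (4, 0, 0))


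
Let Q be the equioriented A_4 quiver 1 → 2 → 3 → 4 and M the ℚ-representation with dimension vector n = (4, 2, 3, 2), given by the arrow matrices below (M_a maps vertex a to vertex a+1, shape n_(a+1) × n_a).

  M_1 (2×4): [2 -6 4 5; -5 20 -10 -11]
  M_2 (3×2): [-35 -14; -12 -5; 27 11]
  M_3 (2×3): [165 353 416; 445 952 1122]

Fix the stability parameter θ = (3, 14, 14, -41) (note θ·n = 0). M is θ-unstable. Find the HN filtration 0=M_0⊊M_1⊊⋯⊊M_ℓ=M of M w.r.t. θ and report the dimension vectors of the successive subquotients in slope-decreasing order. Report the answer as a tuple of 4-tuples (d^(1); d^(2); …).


Interval decomposition of M: I[1,1]^2, I[1,4]^2, I[3,3].
HN type (ℓ=3): μ^(1)=14; μ^(2)=3; μ^(3)=-5/2

((0, 0, 1, 0); (2, 0, 0, 0); (2, 2, 2, 2))


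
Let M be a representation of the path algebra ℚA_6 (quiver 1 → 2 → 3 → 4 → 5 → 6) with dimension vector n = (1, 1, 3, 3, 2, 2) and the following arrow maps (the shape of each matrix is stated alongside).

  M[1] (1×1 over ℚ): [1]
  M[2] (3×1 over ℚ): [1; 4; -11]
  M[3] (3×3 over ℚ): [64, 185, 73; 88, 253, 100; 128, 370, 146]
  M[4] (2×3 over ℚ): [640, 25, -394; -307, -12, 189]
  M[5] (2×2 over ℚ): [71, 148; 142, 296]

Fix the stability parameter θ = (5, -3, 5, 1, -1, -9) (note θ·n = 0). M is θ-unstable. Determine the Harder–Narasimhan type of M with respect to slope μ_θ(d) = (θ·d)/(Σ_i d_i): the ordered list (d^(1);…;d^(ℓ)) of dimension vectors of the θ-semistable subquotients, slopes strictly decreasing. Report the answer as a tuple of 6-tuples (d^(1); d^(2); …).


Via rank(M_{q-1}∘⋯∘M_p): M ≅ I[1,5], I[3,3], I[3,6], I[4,4], I[6,6].
μ_θ-semistable layers: μ^(1)=5; μ^(2)=5/3; μ^(3)=1; μ^(4)=-1; μ^(5)=-9

((0, 0, 1, 0, 0, 0); (0, 0, 1, 1, 1, 0); (1, 1, 0, 1, 0, 0); (0, 0, 1, 1, 1, 1); (0, 0, 0, 0, 0, 1))


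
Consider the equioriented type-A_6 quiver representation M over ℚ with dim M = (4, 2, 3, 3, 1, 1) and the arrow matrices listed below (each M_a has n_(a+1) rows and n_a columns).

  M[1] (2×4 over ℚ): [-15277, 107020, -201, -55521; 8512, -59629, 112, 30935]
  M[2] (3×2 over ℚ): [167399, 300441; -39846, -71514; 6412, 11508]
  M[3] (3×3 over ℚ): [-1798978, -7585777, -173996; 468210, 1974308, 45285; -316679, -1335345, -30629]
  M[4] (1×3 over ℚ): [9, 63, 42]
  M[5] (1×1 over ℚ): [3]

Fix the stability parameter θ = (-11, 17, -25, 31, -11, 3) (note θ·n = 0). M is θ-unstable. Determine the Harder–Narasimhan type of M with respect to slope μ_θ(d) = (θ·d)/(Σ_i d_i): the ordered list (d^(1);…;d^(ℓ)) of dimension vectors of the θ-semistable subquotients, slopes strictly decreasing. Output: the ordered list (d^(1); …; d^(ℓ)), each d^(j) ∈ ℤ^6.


Barcode: M ≅ I[1,1]^2, I[1,2], I[1,4], I[3,4], I[3,6]. HN layers by μ_θ (6 steps, strictly decreasing):
  μ^(1)=31; μ^(2)=17; μ^(3)=23/3; μ^(4)=-4; μ^(5)=-11; μ^(6)=-25

((0, 0, 0, 2, 0, 0); (0, 1, 0, 0, 0, 0); (0, 0, 0, 1, 1, 1); (0, 1, 1, 0, 0, 0); (4, 0, 0, 0, 0, 0); (0, 0, 2, 0, 0, 0))


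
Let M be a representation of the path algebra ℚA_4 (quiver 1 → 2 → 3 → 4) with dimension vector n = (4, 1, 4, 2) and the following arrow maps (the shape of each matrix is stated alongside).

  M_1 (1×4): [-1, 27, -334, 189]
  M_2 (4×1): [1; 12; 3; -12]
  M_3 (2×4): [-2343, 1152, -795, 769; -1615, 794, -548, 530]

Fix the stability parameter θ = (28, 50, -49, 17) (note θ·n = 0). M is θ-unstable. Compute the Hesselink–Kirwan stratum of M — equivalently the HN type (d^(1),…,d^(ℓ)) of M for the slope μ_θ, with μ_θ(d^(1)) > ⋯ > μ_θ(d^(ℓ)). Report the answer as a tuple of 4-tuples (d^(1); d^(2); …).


Interval decomposition of M: I[1,1]^3, I[1,4], I[3,3]^2, I[3,4].
HN type (ℓ=4): μ^(1)=28; μ^(2)=17; μ^(3)=29/3; μ^(4)=-49

((3, 0, 0, 0); (0, 0, 0, 2); (1, 1, 1, 0); (0, 0, 3, 0))


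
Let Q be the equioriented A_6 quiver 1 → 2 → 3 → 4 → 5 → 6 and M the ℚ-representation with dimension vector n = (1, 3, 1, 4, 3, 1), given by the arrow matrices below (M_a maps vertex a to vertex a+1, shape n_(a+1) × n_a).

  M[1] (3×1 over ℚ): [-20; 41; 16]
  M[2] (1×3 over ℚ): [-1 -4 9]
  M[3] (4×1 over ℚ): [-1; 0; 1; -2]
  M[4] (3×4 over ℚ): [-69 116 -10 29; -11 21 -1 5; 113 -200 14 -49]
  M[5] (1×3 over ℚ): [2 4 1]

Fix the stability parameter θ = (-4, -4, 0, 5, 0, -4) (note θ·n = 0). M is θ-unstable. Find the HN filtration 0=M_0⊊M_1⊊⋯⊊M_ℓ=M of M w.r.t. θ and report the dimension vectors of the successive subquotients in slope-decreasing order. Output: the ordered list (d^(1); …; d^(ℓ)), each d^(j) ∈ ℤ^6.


Via rank(M_{q-1}∘⋯∘M_p): M ≅ I[1,2], I[2,2], I[2,6], I[4,4]^2, I[4,5], I[5,5].
μ_θ-semistable layers: μ^(1)=5; μ^(2)=5/2; μ^(3)=1/3; μ^(4)=0; μ^(5)=-4

((0, 0, 0, 2, 0, 0); (0, 0, 0, 1, 1, 0); (0, 0, 0, 1, 1, 1); (0, 0, 1, 0, 1, 0); (1, 3, 0, 0, 0, 0))


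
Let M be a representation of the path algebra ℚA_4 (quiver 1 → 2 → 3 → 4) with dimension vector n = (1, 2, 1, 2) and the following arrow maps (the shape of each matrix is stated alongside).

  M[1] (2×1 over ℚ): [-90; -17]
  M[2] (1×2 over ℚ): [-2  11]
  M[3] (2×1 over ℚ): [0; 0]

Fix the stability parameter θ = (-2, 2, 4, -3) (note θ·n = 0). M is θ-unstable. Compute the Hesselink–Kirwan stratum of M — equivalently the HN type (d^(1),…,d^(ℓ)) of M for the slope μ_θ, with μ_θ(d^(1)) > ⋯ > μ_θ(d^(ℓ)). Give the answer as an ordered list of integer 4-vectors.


Barcode: M ≅ I[1,3], I[2,2], I[4,4]^2. HN layers by μ_θ (4 steps, strictly decreasing):
  μ^(1)=4; μ^(2)=2; μ^(3)=-2; μ^(4)=-3

((0, 0, 1, 0); (0, 2, 0, 0); (1, 0, 0, 0); (0, 0, 0, 2))


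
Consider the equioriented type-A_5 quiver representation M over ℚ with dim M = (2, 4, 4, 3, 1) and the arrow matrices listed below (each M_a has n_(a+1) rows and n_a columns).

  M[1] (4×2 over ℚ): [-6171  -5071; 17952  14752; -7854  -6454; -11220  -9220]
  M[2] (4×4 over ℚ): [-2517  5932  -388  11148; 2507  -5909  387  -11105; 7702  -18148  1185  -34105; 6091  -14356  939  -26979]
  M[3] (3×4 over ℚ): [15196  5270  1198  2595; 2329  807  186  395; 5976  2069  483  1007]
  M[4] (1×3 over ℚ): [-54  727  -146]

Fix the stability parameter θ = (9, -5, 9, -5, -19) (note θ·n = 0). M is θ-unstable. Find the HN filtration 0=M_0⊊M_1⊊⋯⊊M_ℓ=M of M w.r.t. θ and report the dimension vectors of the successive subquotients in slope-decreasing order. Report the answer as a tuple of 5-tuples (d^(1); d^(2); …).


Barcode: M ≅ I[1,1], I[1,5], I[2,2], I[2,3], I[2,4], I[3,4]. HN layers by μ_θ (4 steps, strictly decreasing):
  μ^(1)=9; μ^(2)=2; μ^(3)=-11/5; μ^(4)=-5

((1, 0, 1, 0, 0); (0, 0, 2, 2, 0); (1, 1, 1, 1, 1); (0, 3, 0, 0, 0))


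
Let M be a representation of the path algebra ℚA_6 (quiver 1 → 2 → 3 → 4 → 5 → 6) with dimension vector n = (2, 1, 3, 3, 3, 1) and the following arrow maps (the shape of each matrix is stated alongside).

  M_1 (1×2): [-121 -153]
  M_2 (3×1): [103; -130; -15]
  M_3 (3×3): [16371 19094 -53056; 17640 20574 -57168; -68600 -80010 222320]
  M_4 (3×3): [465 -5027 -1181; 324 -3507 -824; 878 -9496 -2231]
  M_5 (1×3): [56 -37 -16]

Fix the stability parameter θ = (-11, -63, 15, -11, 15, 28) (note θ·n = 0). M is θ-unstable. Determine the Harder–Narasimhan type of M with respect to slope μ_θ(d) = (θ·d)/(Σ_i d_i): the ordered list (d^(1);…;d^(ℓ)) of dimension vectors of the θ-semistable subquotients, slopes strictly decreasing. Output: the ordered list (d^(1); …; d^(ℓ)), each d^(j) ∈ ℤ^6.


Barcode: M ≅ I[1,1], I[1,6], I[3,3], I[3,5], I[4,5]. HN layers by μ_θ (5 steps, strictly decreasing):
  μ^(1)=28; μ^(2)=15; μ^(3)=2; μ^(4)=-11; μ^(5)=-37

((0, 0, 0, 0, 0, 1); (0, 0, 1, 0, 3, 0); (0, 0, 2, 2, 0, 0); (1, 0, 0, 1, 0, 0); (1, 1, 0, 0, 0, 0))


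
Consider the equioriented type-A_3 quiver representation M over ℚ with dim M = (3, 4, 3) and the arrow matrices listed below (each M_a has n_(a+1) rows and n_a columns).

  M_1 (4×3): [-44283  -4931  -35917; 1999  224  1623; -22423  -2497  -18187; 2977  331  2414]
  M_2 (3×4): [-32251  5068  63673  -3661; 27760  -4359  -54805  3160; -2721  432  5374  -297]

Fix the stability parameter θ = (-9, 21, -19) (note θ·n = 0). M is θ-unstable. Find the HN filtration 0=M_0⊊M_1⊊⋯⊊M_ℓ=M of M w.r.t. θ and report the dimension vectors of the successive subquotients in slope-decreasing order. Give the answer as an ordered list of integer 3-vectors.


Barcode: M ≅ I[1,3]^3, I[2,2]. HN layers by μ_θ (3 steps, strictly decreasing):
  μ^(1)=21; μ^(2)=1; μ^(3)=-9

((0, 1, 0); (0, 3, 3); (3, 0, 0))
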